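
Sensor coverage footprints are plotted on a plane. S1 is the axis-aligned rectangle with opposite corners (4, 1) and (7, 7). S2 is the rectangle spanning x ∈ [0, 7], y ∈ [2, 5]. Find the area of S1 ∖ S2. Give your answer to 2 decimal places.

9.00

|S1∩S2|: x∈[4,7], y∈[2,5] → 3·3 = 9.
|S1| = 18.
|S1 ∖ S2| = |S1| − |S1∩S2| = 18 − 9 = 9.00.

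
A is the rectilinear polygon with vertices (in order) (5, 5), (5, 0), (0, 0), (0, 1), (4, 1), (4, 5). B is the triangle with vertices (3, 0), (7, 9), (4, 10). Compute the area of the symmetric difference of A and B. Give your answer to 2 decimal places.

|A| = 9, |B| = 15.5, |A∩B| = 1.7972.
|A △ B| = |A| + |B| − 2·|A∩B| = 9 + 15.5 − 3.5944 = 20.91.

20.91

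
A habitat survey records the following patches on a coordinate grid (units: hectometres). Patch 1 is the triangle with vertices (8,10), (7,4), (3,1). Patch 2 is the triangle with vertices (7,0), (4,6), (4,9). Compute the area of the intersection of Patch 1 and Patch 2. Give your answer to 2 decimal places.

The intersection is the polygon with vertices (5.545,2.909), (4.842,4.316), (5.292,5.125), (5.933,3.2).
By the shoelace formula its area is 1.07.

1.07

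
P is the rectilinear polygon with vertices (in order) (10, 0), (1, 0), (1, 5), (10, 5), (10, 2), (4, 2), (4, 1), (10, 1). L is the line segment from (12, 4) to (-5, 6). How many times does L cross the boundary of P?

2

The segment meets the boundary at (3.5,5), (10,4.235).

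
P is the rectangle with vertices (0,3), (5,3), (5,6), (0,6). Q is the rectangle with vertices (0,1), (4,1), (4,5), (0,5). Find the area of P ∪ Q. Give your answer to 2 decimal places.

23.00

By inclusion–exclusion:
Individual areas: |P| = 15, |Q| = 16.
|P∩Q|: x∈[0,4], y∈[3,5] → 4·2 = 8.
|P ∪ Q| = 31 − 8 = 23.00.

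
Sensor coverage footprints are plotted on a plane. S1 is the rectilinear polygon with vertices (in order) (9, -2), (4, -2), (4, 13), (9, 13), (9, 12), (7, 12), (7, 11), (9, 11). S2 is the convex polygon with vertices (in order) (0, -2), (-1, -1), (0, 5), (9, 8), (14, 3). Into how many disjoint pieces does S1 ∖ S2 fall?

S1 ∖ S2 splits into 2 disjoint pieces (area 11.6071, area 27.1667).

2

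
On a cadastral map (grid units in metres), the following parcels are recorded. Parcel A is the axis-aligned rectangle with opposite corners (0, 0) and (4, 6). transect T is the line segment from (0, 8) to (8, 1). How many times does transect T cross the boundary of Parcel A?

2

The segment meets the boundary at (4,4.5), (2.286,6).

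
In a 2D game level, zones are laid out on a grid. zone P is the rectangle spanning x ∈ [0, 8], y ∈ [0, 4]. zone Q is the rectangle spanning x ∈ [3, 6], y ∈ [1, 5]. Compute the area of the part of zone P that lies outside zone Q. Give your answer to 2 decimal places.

23.00

|zone P∩zone Q|: x∈[3,6], y∈[1,4] → 3·3 = 9.
|zone P| = 32.
|zone P ∖ zone Q| = |zone P| − |zone P∩zone Q| = 32 − 9 = 23.00.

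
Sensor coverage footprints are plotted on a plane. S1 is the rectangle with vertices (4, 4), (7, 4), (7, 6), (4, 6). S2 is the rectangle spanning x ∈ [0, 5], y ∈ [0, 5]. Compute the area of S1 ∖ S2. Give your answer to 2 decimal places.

5.00

|S1∩S2|: x∈[4,5], y∈[4,5] → 1·1 = 1.
|S1| = 6.
|S1 ∖ S2| = |S1| − |S1∩S2| = 6 − 1 = 5.00.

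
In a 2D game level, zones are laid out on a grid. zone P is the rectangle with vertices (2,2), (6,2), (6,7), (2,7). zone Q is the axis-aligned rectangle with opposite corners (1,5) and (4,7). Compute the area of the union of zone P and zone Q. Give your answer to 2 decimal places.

By inclusion–exclusion:
Individual areas: |zone P| = 20, |zone Q| = 6.
|zone P∩zone Q|: x∈[2,4], y∈[5,7] → 2·2 = 4.
|zone P ∪ zone Q| = 26 − 4 = 22.00.

22.00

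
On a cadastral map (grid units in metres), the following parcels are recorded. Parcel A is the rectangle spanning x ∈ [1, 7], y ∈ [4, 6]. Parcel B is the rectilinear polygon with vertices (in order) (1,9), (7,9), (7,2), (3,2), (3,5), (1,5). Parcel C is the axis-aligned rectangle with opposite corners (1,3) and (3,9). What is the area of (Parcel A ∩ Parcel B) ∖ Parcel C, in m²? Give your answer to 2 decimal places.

8.00

|Parcel A ∩ Parcel B| = 10.
|(Parcel A ∩ Parcel B) ∩ Parcel C| = 2.
|(Parcel A ∩ Parcel B) ∖ Parcel C| = 10 − 2 = 8.00.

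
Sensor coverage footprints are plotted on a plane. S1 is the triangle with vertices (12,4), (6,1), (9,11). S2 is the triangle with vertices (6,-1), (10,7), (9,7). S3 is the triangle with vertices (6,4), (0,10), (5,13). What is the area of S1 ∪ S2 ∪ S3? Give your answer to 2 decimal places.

By inclusion–exclusion:
Individual areas: |S1| = 25.5, |S2| = 4, |S3| = 24.
|S1∩S2| = 3.5897.
|S1∩S3| = 0.
|S2∩S3| = 0.
|S1∩S2∩S3| = 0.
|S1 ∪ S2 ∪ S3| = 53.5 − 3.5897 + 0 = 49.91.

49.91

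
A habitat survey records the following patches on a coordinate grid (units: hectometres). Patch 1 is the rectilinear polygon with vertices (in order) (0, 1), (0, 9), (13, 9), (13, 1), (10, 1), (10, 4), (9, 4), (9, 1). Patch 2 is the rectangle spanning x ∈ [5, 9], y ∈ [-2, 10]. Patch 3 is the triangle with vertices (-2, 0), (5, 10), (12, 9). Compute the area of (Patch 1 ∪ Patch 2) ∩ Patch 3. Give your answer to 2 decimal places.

The region (Patch 1 ∪ Patch 2) ∩ Patch 3 is the polygon with vertices (5,9), (5,10), (9,9.429), (9,9), (12,9), (0,1.286), (0,2.857), (4.3,9).
By the shoelace formula its area is 35.94.

35.94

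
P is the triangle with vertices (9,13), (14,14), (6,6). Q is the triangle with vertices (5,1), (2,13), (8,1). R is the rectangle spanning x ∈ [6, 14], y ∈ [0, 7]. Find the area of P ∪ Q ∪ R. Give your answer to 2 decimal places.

85.71

By inclusion–exclusion:
Individual areas: |P| = 16, |Q| = 18, |R| = 56.
|P∩Q| = 0.
|P∩R| = 0.2857.
|Q∩R| = 4.
|P∩Q∩R| = 0.
|P ∪ Q ∪ R| = 90 − 4.2857 + 0 = 85.71.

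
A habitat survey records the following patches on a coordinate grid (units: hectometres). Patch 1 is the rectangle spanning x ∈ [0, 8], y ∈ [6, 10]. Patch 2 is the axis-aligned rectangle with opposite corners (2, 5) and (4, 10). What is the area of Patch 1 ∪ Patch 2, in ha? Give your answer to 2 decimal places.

34.00

By inclusion–exclusion:
Individual areas: |Patch 1| = 32, |Patch 2| = 10.
|Patch 1∩Patch 2|: x∈[2,4], y∈[6,10] → 2·4 = 8.
|Patch 1 ∪ Patch 2| = 42 − 8 = 34.00.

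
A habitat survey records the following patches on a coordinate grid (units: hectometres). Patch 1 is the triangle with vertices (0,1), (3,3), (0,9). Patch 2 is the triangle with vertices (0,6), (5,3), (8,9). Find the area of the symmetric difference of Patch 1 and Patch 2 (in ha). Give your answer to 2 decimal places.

28.86

|Patch 1| = 12, |Patch 2| = 19.5, |Patch 1∩Patch 2| = 1.3195.
|Patch 1 △ Patch 2| = |Patch 1| + |Patch 2| − 2·|Patch 1∩Patch 2| = 12 + 19.5 − 2.6391 = 28.86.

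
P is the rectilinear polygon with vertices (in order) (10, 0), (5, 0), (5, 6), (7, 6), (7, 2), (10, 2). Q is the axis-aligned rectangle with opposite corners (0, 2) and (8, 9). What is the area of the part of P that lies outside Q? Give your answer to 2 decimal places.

|P| = 18, |P∩Q| = 8.
|P ∖ Q| = |P| − |P∩Q| = 18 − 8 = 10.00.

10.00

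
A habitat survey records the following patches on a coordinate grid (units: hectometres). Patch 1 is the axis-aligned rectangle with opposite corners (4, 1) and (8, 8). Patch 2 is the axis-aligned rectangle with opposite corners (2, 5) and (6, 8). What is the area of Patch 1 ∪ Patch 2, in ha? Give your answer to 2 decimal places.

34.00

By inclusion–exclusion:
Individual areas: |Patch 1| = 28, |Patch 2| = 12.
|Patch 1∩Patch 2|: x∈[4,6], y∈[5,8] → 2·3 = 6.
|Patch 1 ∪ Patch 2| = 40 − 6 = 34.00.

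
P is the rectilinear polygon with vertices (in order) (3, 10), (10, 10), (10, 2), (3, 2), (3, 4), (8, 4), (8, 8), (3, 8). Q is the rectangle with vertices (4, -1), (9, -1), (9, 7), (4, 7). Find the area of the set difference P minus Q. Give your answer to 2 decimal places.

23.00

|P| = 36, |P∩Q| = 13.
|P ∖ Q| = |P| − |P∩Q| = 36 − 13 = 23.00.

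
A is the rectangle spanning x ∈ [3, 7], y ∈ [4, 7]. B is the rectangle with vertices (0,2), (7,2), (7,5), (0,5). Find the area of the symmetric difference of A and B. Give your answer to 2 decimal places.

25.00

|A∩B|: x∈[3,7], y∈[4,5] → 4·1 = 4.
|A △ B| = |A| + |B| − 2·|A∩B| = 12 + 21 − 8 = 25.00.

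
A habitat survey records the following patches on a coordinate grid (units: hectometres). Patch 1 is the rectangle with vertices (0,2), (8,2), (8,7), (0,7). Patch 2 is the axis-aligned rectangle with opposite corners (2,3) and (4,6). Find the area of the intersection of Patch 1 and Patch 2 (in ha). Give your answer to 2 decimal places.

6.00

|Patch 1∩Patch 2|: x∈[2,4], y∈[3,6] → 2·3 = 6.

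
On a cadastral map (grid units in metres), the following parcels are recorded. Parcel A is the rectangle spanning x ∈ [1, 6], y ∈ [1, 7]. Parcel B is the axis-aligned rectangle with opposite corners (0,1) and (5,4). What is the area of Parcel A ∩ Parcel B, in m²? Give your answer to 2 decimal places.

|Parcel A∩Parcel B|: x∈[1,5], y∈[1,4] → 4·3 = 12.

12.00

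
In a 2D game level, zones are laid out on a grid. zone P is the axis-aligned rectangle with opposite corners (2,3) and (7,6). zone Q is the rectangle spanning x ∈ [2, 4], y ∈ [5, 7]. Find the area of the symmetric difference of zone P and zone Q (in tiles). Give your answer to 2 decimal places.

|zone P∩zone Q|: x∈[2,4], y∈[5,6] → 2·1 = 2.
|zone P △ zone Q| = |zone P| + |zone Q| − 2·|zone P∩zone Q| = 15 + 4 − 4 = 15.00.

15.00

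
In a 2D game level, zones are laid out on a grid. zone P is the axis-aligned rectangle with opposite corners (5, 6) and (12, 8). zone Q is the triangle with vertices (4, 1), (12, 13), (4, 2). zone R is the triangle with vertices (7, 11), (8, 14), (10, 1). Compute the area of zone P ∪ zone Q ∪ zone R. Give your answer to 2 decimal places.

By inclusion–exclusion:
Individual areas: |zone P| = 14, |zone Q| = 4, |zone R| = 9.5.
|zone P∩zone Q| = 0.7273.
|zone P∩zone R| = 1.7538.
|zone Q∩zone R| = 0.3369.
|zone P∩zone Q∩zone R| = 0.1994.
|zone P ∪ zone Q ∪ zone R| = 27.5 − 2.8181 + 0.1994 = 24.88.

24.88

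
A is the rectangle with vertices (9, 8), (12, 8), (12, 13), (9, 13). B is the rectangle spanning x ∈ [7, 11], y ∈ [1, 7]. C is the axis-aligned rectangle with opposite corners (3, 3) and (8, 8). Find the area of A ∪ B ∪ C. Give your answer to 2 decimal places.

By inclusion–exclusion:
Individual areas: |A| = 15, |B| = 24, |C| = 25.
|A∩B| = 0 (no overlap).
|A∩C| = 0 (no overlap).
|B∩C|: x∈[7,8], y∈[3,7] → 1·4 = 4.
|A∩B∩C| = 0.
|A ∪ B ∪ C| = 64 − 4 + 0 = 60.00.

60.00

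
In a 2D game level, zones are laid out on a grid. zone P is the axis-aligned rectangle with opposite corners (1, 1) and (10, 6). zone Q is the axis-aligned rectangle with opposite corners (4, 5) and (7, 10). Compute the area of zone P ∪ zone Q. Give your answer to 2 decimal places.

57.00

By inclusion–exclusion:
Individual areas: |zone P| = 45, |zone Q| = 15.
|zone P∩zone Q|: x∈[4,7], y∈[5,6] → 3·1 = 3.
|zone P ∪ zone Q| = 60 − 3 = 57.00.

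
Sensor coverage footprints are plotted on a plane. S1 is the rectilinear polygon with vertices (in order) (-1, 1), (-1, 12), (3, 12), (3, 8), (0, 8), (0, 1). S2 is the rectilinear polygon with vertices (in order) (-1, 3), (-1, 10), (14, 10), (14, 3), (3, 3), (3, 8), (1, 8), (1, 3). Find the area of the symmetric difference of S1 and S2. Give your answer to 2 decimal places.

|S1| = 23, |S2| = 95, |S1∩S2| = 13.
|S1 △ S2| = |S1| + |S2| − 2·|S1∩S2| = 23 + 95 − 26 = 92.00.

92.00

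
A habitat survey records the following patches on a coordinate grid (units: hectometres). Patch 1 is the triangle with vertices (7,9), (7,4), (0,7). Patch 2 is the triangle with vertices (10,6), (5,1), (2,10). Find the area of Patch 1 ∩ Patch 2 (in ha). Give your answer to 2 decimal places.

12.64

The intersection is the polygon with vertices (7,4), (3.5,5.5), (2.739,7.783), (5.091,8.454), (7,7.5).
By the shoelace formula its area is 12.64.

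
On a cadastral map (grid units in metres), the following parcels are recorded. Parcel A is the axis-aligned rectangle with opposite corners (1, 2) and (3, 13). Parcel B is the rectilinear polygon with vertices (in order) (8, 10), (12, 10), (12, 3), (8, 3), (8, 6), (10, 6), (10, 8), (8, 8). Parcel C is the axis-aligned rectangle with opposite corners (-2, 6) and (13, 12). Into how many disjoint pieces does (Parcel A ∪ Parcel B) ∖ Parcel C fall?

(Parcel A ∪ Parcel B) ∖ Parcel C splits into 3 disjoint pieces (area 8, area 2, area 12).

3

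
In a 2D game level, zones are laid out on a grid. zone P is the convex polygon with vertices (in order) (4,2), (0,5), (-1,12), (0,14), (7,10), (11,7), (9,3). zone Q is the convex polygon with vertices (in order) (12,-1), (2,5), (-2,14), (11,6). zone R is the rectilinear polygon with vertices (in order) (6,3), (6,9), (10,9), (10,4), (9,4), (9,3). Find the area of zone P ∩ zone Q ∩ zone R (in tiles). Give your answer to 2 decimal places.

18.13

The intersection is the polygon with vertices (10,6.615), (10,5), (9.5,4), (9,4), (9,3), (6,3), (6,9), (6.125,9).
By the shoelace formula its area is 18.13.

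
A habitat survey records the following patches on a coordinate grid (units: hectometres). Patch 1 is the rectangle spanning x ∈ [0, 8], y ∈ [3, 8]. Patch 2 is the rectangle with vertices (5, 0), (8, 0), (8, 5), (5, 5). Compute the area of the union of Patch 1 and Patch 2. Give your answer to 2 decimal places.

By inclusion–exclusion:
Individual areas: |Patch 1| = 40, |Patch 2| = 15.
|Patch 1∩Patch 2|: x∈[5,8], y∈[3,5] → 3·2 = 6.
|Patch 1 ∪ Patch 2| = 55 − 6 = 49.00.

49.00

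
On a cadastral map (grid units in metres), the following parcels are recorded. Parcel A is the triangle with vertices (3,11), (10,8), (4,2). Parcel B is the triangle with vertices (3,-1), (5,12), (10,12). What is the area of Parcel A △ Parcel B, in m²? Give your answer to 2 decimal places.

|Parcel A| = 30, |Parcel B| = 32.5, |Parcel A∩Parcel B| = 18.4201.
|Parcel A △ Parcel B| = |Parcel A| + |Parcel B| − 2·|Parcel A∩Parcel B| = 30 + 32.5 − 36.8402 = 25.66.

25.66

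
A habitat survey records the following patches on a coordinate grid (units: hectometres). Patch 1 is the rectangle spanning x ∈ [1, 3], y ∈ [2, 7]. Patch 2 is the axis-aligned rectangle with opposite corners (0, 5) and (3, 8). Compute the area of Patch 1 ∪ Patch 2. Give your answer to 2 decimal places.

15.00

By inclusion–exclusion:
Individual areas: |Patch 1| = 10, |Patch 2| = 9.
|Patch 1∩Patch 2|: x∈[1,3], y∈[5,7] → 2·2 = 4.
|Patch 1 ∪ Patch 2| = 19 − 4 = 15.00.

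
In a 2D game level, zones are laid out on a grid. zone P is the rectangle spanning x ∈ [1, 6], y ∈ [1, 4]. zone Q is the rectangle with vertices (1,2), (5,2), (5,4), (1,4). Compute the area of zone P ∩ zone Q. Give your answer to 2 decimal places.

8.00

|zone P∩zone Q|: x∈[1,5], y∈[2,4] → 4·2 = 8.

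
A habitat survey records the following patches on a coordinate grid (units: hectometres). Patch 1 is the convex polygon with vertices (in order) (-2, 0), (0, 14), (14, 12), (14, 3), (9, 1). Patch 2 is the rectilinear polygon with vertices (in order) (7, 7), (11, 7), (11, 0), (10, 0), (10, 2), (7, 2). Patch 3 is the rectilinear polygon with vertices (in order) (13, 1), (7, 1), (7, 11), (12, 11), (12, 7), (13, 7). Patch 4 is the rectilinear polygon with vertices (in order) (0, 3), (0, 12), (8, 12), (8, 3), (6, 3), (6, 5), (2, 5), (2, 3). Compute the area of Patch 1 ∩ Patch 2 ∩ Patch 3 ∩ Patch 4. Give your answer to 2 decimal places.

4.00

The intersection is the polygon with vertices (7,7), (8,7), (8,3), (7,3).
By the shoelace formula its area is 4.00.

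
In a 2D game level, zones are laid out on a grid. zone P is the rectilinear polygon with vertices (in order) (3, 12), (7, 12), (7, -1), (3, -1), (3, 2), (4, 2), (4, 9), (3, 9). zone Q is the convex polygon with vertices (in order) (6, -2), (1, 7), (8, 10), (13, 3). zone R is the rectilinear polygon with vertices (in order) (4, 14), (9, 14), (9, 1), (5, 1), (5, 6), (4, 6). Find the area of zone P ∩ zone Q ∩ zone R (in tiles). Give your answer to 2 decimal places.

18.79

The intersection is the polygon with vertices (4,8.286), (7,9.571), (7,1), (5,1), (5,6), (4,6).
By the shoelace formula its area is 18.79.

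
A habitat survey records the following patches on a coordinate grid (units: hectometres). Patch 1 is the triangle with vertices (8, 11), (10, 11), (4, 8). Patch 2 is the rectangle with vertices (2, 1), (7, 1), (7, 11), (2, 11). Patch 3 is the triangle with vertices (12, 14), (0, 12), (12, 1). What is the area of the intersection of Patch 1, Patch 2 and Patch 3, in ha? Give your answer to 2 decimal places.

The intersection is the polygon with vertices (7,10.25), (7,9.5), (4.235,8.118), (4.2,8.15).
By the shoelace formula its area is 1.12.

1.12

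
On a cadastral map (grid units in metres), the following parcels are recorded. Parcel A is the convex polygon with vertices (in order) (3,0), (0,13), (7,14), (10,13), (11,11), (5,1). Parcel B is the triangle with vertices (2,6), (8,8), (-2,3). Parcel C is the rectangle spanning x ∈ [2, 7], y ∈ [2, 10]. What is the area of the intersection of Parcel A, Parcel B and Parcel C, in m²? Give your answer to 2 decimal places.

2.92

The intersection is the polygon with vertices (7,7.667), (7,7.5), (2,5), (2,6).
By the shoelace formula its area is 2.92.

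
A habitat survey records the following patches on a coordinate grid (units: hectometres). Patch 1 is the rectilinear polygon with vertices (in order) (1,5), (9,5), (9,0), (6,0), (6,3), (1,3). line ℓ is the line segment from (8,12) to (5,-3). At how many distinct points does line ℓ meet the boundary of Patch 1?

2

The segment meets the boundary at (6.6,5), (6,2).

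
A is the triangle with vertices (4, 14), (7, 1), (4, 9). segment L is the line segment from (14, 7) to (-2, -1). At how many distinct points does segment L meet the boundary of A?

2

The segment meets the boundary at (6.483,3.241), (6.211,3.105).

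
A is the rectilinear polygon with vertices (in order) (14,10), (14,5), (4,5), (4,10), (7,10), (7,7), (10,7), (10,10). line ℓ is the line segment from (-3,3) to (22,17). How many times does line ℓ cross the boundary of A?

The segment meets the boundary at (7,8.6), (4,6.92).

2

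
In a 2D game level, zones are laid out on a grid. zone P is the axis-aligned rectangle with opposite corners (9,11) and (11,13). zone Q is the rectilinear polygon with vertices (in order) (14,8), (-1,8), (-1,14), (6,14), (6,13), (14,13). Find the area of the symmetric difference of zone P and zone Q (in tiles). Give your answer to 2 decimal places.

78.00

|zone P| = 4, |zone Q| = 82, |zone P∩zone Q| = 4.
|zone P △ zone Q| = |zone P| + |zone Q| − 2·|zone P∩zone Q| = 4 + 82 − 8 = 78.00.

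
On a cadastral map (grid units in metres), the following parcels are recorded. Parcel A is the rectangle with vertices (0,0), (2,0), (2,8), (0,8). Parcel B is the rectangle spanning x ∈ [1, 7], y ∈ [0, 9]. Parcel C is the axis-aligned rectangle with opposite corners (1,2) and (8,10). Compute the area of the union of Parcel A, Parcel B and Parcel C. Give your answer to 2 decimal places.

By inclusion–exclusion:
Individual areas: |Parcel A| = 16, |Parcel B| = 54, |Parcel C| = 56.
|Parcel A∩Parcel B|: x∈[1,2], y∈[0,8] → 1·8 = 8.
|Parcel A∩Parcel C|: x∈[1,2], y∈[2,8] → 1·6 = 6.
|Parcel B∩Parcel C|: x∈[1,7], y∈[2,9] → 6·7 = 42.
|Parcel A∩Parcel B∩Parcel C| = 6.
|Parcel A ∪ Parcel B ∪ Parcel C| = 126 − 56 + 6 = 76.00.

76.00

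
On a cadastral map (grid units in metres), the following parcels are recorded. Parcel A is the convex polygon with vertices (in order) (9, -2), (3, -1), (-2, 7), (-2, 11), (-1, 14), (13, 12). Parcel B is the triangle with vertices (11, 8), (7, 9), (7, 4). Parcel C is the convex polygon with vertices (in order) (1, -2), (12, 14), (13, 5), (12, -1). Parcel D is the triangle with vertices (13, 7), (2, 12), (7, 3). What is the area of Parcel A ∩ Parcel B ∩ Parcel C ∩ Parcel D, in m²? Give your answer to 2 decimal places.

8.47

The intersection is the polygon with vertices (8.333,8.667), (10.556,8.111), (10.938,7.938), (7,4), (7,6.727).
By the shoelace formula its area is 8.47.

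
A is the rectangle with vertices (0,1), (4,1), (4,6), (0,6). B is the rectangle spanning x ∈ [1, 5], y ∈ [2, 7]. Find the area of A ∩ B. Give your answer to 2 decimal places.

|A∩B|: x∈[1,4], y∈[2,6] → 3·4 = 12.

12.00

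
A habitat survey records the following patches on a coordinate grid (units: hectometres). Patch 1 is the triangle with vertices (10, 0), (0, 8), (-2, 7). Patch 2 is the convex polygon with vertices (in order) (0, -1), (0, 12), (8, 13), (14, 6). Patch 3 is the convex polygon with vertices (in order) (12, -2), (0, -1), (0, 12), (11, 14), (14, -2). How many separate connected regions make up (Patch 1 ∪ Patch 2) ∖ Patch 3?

(Patch 1 ∪ Patch 2) ∖ Patch 3 splits into 2 disjoint pieces (area 2.1667, area 2.1943).

2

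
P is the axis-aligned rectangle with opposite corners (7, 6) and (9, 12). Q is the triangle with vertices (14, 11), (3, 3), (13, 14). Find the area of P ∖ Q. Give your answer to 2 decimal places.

8.28

|P| = 12, |P∩Q| = 3.7216.
|P ∖ Q| = |P| − |P∩Q| = 12 − 3.7216 = 8.28.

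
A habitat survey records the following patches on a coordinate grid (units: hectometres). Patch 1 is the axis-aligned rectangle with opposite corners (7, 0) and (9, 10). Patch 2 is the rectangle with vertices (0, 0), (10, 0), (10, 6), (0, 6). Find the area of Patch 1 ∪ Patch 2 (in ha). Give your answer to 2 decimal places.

68.00

By inclusion–exclusion:
Individual areas: |Patch 1| = 20, |Patch 2| = 60.
|Patch 1∩Patch 2|: x∈[7,9], y∈[0,6] → 2·6 = 12.
|Patch 1 ∪ Patch 2| = 80 − 12 = 68.00.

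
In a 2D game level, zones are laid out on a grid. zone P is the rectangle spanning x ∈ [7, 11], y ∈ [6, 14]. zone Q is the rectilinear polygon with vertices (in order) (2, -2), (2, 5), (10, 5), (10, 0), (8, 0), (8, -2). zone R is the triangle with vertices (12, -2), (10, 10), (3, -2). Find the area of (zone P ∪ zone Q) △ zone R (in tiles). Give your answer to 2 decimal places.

|zone P ∪ zone Q| = 84.
|(zone P ∪ zone Q) ∩ zone R| = 36.7083.
|(zone P ∪ zone Q) △ zone R| = 84 + 54 − 73.4167 = 64.58.

64.58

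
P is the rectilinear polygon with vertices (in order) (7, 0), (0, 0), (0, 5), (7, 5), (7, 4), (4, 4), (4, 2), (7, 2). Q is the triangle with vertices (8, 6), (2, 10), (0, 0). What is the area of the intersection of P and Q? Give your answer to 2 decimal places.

The intersection is the polygon with vertices (6.667,5), (5.333,4), (4,4), (4,3), (0,0), (1,5).
By the shoelace formula its area is 13.50.

13.50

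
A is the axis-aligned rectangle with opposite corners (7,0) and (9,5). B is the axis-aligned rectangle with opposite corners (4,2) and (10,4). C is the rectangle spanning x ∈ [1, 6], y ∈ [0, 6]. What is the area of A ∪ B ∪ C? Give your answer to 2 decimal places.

By inclusion–exclusion:
Individual areas: |A| = 10, |B| = 12, |C| = 30.
|A∩B|: x∈[7,9], y∈[2,4] → 2·2 = 4.
|A∩C| = 0 (no overlap).
|B∩C|: x∈[4,6], y∈[2,4] → 2·2 = 4.
|A∩B∩C| = 0.
|A ∪ B ∪ C| = 52 − 8 + 0 = 44.00.

44.00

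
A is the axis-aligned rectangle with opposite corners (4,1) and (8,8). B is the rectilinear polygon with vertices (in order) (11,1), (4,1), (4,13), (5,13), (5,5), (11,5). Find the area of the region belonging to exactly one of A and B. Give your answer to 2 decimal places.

|A| = 28, |B| = 36, |A∩B| = 19.
|A △ B| = |A| + |B| − 2·|A∩B| = 28 + 36 − 38 = 26.00.

26.00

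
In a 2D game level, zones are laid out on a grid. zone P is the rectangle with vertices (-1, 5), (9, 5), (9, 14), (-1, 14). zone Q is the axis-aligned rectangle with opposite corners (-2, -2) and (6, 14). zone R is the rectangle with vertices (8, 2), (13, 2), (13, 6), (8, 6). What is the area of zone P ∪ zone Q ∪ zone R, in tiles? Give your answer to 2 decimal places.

By inclusion–exclusion:
Individual areas: |zone P| = 90, |zone Q| = 128, |zone R| = 20.
|zone P∩zone Q|: x∈[-1,6], y∈[5,14] → 7·9 = 63.
|zone P∩zone R|: x∈[8,9], y∈[5,6] → 1·1 = 1.
|zone Q∩zone R| = 0 (no overlap).
|zone P∩zone Q∩zone R| = 0.
|zone P ∪ zone Q ∪ zone R| = 238 − 64 + 0 = 174.00.

174.00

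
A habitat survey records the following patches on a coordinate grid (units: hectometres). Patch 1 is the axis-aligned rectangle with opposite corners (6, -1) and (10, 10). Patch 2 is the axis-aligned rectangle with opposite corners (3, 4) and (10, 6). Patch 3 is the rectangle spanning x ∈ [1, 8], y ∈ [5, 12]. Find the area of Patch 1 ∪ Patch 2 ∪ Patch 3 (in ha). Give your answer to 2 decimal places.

By inclusion–exclusion:
Individual areas: |Patch 1| = 44, |Patch 2| = 14, |Patch 3| = 49.
|Patch 1∩Patch 2|: x∈[6,10], y∈[4,6] → 4·2 = 8.
|Patch 1∩Patch 3|: x∈[6,8], y∈[5,10] → 2·5 = 10.
|Patch 2∩Patch 3|: x∈[3,8], y∈[5,6] → 5·1 = 5.
|Patch 1∩Patch 2∩Patch 3| = 2.
|Patch 1 ∪ Patch 2 ∪ Patch 3| = 107 − 23 + 2 = 86.00.

86.00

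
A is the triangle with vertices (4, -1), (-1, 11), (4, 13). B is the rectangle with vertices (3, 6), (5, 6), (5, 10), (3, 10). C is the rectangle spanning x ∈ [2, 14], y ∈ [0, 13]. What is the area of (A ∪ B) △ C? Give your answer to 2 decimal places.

142.62

|A ∪ B| = 39.
|(A ∪ B) ∩ C| = 26.1917.
|(A ∪ B) △ C| = 39 + 156 − 52.3833 = 142.62.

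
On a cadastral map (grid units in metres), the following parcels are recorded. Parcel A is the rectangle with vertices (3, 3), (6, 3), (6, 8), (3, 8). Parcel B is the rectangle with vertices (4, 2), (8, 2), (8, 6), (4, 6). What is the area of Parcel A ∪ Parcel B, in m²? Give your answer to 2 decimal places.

By inclusion–exclusion:
Individual areas: |Parcel A| = 15, |Parcel B| = 16.
|Parcel A∩Parcel B|: x∈[4,6], y∈[3,6] → 2·3 = 6.
|Parcel A ∪ Parcel B| = 31 − 6 = 25.00.

25.00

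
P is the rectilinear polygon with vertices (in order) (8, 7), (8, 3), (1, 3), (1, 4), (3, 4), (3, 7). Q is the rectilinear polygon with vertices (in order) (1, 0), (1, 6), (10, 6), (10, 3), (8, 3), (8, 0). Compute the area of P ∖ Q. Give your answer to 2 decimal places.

|P| = 22, |P∩Q| = 17.
|P ∖ Q| = |P| − |P∩Q| = 22 − 17 = 5.00.

5.00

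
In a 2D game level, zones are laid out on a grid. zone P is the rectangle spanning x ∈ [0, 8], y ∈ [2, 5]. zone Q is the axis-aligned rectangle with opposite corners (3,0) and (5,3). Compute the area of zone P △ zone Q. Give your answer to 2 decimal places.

26.00

|zone P∩zone Q|: x∈[3,5], y∈[2,3] → 2·1 = 2.
|zone P △ zone Q| = |zone P| + |zone Q| − 2·|zone P∩zone Q| = 24 + 6 − 4 = 26.00.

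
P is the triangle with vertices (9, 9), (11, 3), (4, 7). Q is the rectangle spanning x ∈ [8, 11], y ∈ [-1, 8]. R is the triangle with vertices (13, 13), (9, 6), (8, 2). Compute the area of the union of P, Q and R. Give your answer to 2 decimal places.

37.20

By inclusion–exclusion:
Individual areas: |P| = 17, |Q| = 27, |R| = 4.5.
|P∩Q| = 8.2619.
|P∩R| = 1.6447.
|Q∩R| = 3.039.
|P∩Q∩R| = 1.6447.
|P ∪ Q ∪ R| = 48.5 − 12.9455 + 1.6447 = 37.20.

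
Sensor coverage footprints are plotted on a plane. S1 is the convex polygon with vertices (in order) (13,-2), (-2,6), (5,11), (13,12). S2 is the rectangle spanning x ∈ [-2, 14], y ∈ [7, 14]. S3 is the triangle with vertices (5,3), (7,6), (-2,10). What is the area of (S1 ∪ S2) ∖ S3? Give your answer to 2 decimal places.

168.80

|S1 ∪ S2| = 186.3.
|(S1 ∪ S2) ∩ S3| = 17.5.
|(S1 ∪ S2) ∖ S3| = 186.3 − 17.5 = 168.80.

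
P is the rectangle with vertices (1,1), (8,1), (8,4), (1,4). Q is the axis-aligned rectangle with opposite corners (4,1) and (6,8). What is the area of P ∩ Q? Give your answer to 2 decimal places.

6.00

|P∩Q|: x∈[4,6], y∈[1,4] → 2·3 = 6.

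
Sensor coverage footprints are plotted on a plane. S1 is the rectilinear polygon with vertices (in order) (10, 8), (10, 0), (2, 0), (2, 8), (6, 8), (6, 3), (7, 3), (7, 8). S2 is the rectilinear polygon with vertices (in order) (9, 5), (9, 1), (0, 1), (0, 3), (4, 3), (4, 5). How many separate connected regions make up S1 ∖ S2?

S1 ∖ S2 splits into 2 disjoint pieces (area 21, area 16).

2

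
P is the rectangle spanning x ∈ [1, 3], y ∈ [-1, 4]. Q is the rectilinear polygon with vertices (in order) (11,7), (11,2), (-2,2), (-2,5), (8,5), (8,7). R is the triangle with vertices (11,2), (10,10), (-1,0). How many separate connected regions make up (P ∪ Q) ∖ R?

3

(P ∪ Q) ∖ R splits into 3 disjoint pieces (area 3, area 14.5682, area 1.5625).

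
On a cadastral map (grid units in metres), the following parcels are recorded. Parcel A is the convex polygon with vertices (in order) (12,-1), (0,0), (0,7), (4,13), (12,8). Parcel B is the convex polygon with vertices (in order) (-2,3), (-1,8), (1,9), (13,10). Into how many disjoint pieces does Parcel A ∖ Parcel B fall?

2

Parcel A ∖ Parcel B splits into 2 disjoint pieces (area 85.7232, area 14.8897).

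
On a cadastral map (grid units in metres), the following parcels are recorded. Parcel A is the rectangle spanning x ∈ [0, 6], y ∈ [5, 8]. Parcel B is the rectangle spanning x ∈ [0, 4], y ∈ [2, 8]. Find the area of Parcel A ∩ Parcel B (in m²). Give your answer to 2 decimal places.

|Parcel A∩Parcel B|: x∈[0,4], y∈[5,8] → 4·3 = 12.

12.00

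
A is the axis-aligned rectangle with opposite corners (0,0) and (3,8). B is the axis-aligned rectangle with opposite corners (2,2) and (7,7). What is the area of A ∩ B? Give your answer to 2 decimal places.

5.00

|A∩B|: x∈[2,3], y∈[2,7] → 1·5 = 5.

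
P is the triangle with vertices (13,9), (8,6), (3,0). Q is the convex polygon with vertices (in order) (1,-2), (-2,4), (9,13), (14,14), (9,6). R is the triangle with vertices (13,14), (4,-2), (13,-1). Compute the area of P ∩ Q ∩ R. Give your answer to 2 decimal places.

0.65

The intersection is the polygon with vertices (9.6,6.96), (9,6), (7.857,4.857), (8.755,6.453).
By the shoelace formula its area is 0.65.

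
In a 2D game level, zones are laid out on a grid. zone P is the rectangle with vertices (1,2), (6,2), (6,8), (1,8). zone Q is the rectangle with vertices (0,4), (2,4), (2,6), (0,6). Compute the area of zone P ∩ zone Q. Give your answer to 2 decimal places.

|zone P∩zone Q|: x∈[1,2], y∈[4,6] → 1·2 = 2.

2.00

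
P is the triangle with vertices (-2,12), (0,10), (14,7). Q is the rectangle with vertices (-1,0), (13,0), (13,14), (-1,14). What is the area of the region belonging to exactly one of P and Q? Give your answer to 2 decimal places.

185.79

|P| = 11, |Q| = 196, |P∩Q| = 10.6071.
|P △ Q| = |P| + |Q| − 2·|P∩Q| = 11 + 196 − 21.2143 = 185.79.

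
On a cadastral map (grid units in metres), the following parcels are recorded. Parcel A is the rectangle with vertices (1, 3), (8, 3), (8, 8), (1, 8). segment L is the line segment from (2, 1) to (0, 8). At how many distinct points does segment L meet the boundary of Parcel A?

The segment meets the boundary at (1,4.5), (1.429,3).

2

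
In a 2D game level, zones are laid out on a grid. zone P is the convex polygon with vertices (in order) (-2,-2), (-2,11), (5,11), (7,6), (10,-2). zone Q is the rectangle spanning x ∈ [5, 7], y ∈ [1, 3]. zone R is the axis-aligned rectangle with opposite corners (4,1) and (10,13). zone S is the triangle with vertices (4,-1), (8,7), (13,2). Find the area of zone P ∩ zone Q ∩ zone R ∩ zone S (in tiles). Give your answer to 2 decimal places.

The intersection is the polygon with vertices (7,3), (7,1), (5,1), (6,3).
By the shoelace formula its area is 3.00.

3.00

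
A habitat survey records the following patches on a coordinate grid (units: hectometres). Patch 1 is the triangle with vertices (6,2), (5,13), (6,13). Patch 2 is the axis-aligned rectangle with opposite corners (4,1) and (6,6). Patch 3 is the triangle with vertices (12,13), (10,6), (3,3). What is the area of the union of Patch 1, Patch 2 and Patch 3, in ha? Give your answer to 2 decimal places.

By inclusion–exclusion:
Individual areas: |Patch 1| = 5.5, |Patch 2| = 10, |Patch 3| = 21.5.
|Patch 1∩Patch 2| = 0.7273.
|Patch 1∩Patch 3| = 0.5467.
|Patch 2∩Patch 3| = 2.6802.
|Patch 1∩Patch 2∩Patch 3| = 0.4967.
|Patch 1 ∪ Patch 2 ∪ Patch 3| = 37 − 3.9541 + 0.4967 = 33.54.

33.54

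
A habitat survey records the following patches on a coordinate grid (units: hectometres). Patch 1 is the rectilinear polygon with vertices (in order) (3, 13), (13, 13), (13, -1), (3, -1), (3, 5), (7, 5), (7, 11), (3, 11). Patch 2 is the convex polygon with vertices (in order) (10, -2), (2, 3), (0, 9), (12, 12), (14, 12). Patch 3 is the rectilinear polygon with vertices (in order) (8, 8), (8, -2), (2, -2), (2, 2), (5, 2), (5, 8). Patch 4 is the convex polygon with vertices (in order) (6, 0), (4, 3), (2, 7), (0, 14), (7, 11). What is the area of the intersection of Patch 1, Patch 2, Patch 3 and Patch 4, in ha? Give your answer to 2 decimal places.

The intersection is the polygon with vertices (5,2), (5,5), (6.455,5), (6.043,0.473), (5.429,0.857), (4.667,2).
By the shoelace formula its area is 5.32.

5.32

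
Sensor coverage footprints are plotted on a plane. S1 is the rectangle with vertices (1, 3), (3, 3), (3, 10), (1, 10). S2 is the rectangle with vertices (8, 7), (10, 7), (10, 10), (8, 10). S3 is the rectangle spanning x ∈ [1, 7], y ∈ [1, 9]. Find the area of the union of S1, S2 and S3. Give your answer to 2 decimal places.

56.00

By inclusion–exclusion:
Individual areas: |S1| = 14, |S2| = 6, |S3| = 48.
|S1∩S2| = 0 (no overlap).
|S1∩S3|: x∈[1,3], y∈[3,9] → 2·6 = 12.
|S2∩S3| = 0 (no overlap).
|S1∩S2∩S3| = 0.
|S1 ∪ S2 ∪ S3| = 68 − 12 + 0 = 56.00.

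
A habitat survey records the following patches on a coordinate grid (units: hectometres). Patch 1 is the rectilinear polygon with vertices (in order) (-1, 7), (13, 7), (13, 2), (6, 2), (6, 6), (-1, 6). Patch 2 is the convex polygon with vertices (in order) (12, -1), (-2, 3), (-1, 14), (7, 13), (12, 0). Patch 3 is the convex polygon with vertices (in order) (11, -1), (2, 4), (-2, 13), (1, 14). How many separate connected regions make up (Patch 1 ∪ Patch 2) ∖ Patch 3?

(Patch 1 ∪ Patch 2) ∖ Patch 3 splits into 3 disjoint pieces (area 62.2501, area 29.0205, area 0.5057).

3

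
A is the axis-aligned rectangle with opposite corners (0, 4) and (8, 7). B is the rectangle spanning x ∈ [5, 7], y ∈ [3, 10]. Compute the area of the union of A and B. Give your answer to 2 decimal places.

32.00

By inclusion–exclusion:
Individual areas: |A| = 24, |B| = 14.
|A∩B|: x∈[5,7], y∈[4,7] → 2·3 = 6.
|A ∪ B| = 38 − 6 = 32.00.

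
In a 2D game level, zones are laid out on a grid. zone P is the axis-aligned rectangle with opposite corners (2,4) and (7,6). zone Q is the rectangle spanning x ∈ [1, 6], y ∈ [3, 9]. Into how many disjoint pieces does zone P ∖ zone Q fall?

1

zone P ∖ zone Q is a single connected region.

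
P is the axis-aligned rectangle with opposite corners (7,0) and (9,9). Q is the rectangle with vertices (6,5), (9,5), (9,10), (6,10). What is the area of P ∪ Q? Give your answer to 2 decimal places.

By inclusion–exclusion:
Individual areas: |P| = 18, |Q| = 15.
|P∩Q|: x∈[7,9], y∈[5,9] → 2·4 = 8.
|P ∪ Q| = 33 − 8 = 25.00.

25.00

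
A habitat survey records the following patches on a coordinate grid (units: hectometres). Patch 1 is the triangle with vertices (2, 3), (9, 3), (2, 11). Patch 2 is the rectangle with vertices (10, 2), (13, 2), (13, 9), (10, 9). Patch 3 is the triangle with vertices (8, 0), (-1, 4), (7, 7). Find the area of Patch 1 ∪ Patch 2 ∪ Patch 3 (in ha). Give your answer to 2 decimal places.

By inclusion–exclusion:
Individual areas: |Patch 1| = 28, |Patch 2| = 21, |Patch 3| = 29.5.
|Patch 1∩Patch 2| = 0.
|Patch 1∩Patch 3| = 15.2364.
|Patch 2∩Patch 3| = 0.
|Patch 1∩Patch 2∩Patch 3| = 0.
|Patch 1 ∪ Patch 2 ∪ Patch 3| = 78.5 − 15.2364 + 0 = 63.26.

63.26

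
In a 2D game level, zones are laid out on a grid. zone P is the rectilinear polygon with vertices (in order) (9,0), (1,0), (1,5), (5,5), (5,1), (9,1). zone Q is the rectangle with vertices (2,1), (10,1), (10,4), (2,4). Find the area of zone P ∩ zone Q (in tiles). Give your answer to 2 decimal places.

9.00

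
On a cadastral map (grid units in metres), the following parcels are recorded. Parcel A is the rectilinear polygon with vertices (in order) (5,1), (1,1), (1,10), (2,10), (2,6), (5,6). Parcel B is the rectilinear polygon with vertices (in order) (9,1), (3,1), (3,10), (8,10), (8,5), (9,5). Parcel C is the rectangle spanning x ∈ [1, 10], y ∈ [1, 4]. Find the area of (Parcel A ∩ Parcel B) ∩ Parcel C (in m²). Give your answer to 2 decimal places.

6.00

The region (Parcel A ∩ Parcel B) ∩ Parcel C is the polygon with vertices (3,4), (5,4), (5,1), (3,1).
By the shoelace formula its area is 6.00.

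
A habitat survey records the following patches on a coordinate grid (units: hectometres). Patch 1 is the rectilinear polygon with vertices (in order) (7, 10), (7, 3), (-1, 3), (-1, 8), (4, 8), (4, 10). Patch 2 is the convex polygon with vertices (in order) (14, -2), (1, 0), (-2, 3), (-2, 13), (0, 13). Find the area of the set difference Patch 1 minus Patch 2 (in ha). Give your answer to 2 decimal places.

|Patch 1| = 46, |Patch 1∩Patch 2| = 37.3214.
|Patch 1 ∖ Patch 2| = |Patch 1| − |Patch 1∩Patch 2| = 46 − 37.3214 = 8.68.

8.68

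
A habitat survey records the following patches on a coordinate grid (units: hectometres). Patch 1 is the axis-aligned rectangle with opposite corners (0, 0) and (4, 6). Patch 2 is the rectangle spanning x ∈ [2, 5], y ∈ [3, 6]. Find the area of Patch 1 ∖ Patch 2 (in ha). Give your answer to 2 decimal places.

|Patch 1∩Patch 2|: x∈[2,4], y∈[3,6] → 2·3 = 6.
|Patch 1| = 24.
|Patch 1 ∖ Patch 2| = |Patch 1| − |Patch 1∩Patch 2| = 24 − 6 = 18.00.

18.00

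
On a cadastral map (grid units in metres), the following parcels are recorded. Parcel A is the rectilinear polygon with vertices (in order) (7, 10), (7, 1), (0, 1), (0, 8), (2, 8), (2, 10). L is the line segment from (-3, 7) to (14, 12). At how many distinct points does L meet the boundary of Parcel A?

The segment meets the boundary at (7,9.941), (2,8.471), (0.4,8), (0,7.882).

4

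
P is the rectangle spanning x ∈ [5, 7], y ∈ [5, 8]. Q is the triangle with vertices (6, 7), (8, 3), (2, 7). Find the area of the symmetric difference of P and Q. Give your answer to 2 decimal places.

|P| = 6, |Q| = 8, |P∩Q| = 3.
|P △ Q| = |P| + |Q| − 2·|P∩Q| = 6 + 8 − 6 = 8.00.

8.00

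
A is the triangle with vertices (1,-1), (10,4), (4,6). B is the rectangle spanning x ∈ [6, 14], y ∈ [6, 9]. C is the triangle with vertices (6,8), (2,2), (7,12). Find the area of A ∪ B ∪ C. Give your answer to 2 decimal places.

By inclusion–exclusion:
Individual areas: |A| = 24, |B| = 24, |C| = 5.
|A∩B| = 0.
|A∩C| = 0.8727.
|B∩C| = 0.125.
|A∩B∩C| = 0.
|A ∪ B ∪ C| = 53 − 0.9977 + 0 = 52.00.

52.00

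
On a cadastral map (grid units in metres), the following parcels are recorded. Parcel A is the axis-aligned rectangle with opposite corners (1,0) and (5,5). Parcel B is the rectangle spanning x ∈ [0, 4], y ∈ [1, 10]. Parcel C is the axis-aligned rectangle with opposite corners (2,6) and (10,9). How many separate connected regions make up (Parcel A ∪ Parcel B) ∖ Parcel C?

(Parcel A ∪ Parcel B) ∖ Parcel C is a single connected region.

1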